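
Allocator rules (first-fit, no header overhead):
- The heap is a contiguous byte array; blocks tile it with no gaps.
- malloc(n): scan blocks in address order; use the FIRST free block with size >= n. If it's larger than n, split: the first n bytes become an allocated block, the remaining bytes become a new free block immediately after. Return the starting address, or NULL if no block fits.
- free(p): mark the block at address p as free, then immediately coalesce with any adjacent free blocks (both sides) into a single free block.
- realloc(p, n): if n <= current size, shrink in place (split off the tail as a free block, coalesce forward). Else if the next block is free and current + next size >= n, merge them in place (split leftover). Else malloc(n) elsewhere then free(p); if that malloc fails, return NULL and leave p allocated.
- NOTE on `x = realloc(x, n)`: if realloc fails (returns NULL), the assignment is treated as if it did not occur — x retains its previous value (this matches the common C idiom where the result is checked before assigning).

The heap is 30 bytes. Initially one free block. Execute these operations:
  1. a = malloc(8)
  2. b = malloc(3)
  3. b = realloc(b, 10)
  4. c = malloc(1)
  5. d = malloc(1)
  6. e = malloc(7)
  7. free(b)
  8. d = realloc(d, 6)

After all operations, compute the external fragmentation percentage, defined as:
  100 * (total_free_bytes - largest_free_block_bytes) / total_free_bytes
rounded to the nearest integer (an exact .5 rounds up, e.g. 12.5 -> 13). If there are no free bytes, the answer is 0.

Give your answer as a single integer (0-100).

Op 1: a = malloc(8) -> a = 0; heap: [0-7 ALLOC][8-29 FREE]
Op 2: b = malloc(3) -> b = 8; heap: [0-7 ALLOC][8-10 ALLOC][11-29 FREE]
Op 3: b = realloc(b, 10) -> b = 8; heap: [0-7 ALLOC][8-17 ALLOC][18-29 FREE]
Op 4: c = malloc(1) -> c = 18; heap: [0-7 ALLOC][8-17 ALLOC][18-18 ALLOC][19-29 FREE]
Op 5: d = malloc(1) -> d = 19; heap: [0-7 ALLOC][8-17 ALLOC][18-18 ALLOC][19-19 ALLOC][20-29 FREE]
Op 6: e = malloc(7) -> e = 20; heap: [0-7 ALLOC][8-17 ALLOC][18-18 ALLOC][19-19 ALLOC][20-26 ALLOC][27-29 FREE]
Op 7: free(b) -> (freed b); heap: [0-7 ALLOC][8-17 FREE][18-18 ALLOC][19-19 ALLOC][20-26 ALLOC][27-29 FREE]
Op 8: d = realloc(d, 6) -> d = 8; heap: [0-7 ALLOC][8-13 ALLOC][14-17 FREE][18-18 ALLOC][19-19 FREE][20-26 ALLOC][27-29 FREE]
Free blocks: [4 1 3] total_free=8 largest=4 -> 100*(8-4)/8 = 400/8 = 50

Answer: 50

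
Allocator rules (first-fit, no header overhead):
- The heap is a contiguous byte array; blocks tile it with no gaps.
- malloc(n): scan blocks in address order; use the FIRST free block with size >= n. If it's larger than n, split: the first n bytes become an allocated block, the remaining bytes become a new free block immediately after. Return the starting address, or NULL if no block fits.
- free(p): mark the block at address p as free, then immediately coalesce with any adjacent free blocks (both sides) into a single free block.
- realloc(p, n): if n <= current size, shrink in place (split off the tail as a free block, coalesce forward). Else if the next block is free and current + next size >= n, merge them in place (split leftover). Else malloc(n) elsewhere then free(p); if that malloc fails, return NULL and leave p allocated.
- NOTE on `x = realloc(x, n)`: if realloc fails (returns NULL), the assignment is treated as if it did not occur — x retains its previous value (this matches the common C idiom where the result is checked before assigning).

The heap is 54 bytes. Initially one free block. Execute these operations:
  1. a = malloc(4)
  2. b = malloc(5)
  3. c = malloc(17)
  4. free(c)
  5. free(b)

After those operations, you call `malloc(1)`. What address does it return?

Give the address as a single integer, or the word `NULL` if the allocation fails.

Answer: 4

Derivation:
Op 1: a = malloc(4) -> a = 0; heap: [0-3 ALLOC][4-53 FREE]
Op 2: b = malloc(5) -> b = 4; heap: [0-3 ALLOC][4-8 ALLOC][9-53 FREE]
Op 3: c = malloc(17) -> c = 9; heap: [0-3 ALLOC][4-8 ALLOC][9-25 ALLOC][26-53 FREE]
Op 4: free(c) -> (freed c); heap: [0-3 ALLOC][4-8 ALLOC][9-53 FREE]
Op 5: free(b) -> (freed b); heap: [0-3 ALLOC][4-53 FREE]
malloc(1): first-fit scan over [0-3 ALLOC][4-53 FREE] -> 4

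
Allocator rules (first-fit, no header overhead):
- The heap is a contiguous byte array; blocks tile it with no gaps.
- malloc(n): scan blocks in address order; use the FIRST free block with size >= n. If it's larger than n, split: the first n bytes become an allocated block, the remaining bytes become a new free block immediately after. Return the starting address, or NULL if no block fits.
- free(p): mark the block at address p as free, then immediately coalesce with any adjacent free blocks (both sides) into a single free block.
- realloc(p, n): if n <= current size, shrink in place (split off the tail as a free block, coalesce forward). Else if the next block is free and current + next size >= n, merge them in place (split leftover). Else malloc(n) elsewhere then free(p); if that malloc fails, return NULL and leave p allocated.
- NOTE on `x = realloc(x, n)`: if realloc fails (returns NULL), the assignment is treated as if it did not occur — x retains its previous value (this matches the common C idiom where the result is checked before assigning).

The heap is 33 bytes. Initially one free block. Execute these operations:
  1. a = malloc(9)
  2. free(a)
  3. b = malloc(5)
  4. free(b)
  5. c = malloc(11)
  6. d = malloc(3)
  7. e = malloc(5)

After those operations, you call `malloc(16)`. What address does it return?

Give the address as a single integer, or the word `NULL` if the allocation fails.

Answer: NULL

Derivation:
Op 1: a = malloc(9) -> a = 0; heap: [0-8 ALLOC][9-32 FREE]
Op 2: free(a) -> (freed a); heap: [0-32 FREE]
Op 3: b = malloc(5) -> b = 0; heap: [0-4 ALLOC][5-32 FREE]
Op 4: free(b) -> (freed b); heap: [0-32 FREE]
Op 5: c = malloc(11) -> c = 0; heap: [0-10 ALLOC][11-32 FREE]
Op 6: d = malloc(3) -> d = 11; heap: [0-10 ALLOC][11-13 ALLOC][14-32 FREE]
Op 7: e = malloc(5) -> e = 14; heap: [0-10 ALLOC][11-13 ALLOC][14-18 ALLOC][19-32 FREE]
malloc(16): first-fit scan over [0-10 ALLOC][11-13 ALLOC][14-18 ALLOC][19-32 FREE] -> NULL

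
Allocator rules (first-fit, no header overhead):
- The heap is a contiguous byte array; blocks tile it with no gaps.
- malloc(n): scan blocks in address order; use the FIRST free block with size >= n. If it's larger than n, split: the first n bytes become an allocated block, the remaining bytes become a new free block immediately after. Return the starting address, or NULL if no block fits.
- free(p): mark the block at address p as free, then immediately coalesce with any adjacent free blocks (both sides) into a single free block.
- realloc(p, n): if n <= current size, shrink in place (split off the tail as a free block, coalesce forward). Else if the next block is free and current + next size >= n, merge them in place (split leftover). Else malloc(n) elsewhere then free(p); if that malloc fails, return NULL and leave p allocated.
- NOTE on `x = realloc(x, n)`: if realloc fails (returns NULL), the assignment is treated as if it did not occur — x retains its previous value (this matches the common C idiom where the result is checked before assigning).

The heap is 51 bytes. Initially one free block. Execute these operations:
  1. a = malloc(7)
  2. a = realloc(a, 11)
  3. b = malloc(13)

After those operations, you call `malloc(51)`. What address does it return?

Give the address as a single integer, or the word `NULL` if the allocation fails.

Answer: NULL

Derivation:
Op 1: a = malloc(7) -> a = 0; heap: [0-6 ALLOC][7-50 FREE]
Op 2: a = realloc(a, 11) -> a = 0; heap: [0-10 ALLOC][11-50 FREE]
Op 3: b = malloc(13) -> b = 11; heap: [0-10 ALLOC][11-23 ALLOC][24-50 FREE]
malloc(51): first-fit scan over [0-10 ALLOC][11-23 ALLOC][24-50 FREE] -> NULL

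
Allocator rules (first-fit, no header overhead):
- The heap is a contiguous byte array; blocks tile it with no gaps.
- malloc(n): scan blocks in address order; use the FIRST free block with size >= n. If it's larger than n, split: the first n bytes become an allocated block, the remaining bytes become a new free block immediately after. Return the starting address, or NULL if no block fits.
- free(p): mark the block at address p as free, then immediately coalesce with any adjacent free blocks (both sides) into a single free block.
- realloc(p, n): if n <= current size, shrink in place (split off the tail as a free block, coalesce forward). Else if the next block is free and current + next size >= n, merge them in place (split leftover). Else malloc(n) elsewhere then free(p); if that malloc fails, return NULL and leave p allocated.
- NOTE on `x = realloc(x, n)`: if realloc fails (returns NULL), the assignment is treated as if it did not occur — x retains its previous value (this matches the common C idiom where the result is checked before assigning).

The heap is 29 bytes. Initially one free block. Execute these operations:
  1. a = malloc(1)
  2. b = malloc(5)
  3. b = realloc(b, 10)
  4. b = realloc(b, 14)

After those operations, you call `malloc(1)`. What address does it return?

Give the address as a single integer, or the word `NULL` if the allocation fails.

Op 1: a = malloc(1) -> a = 0; heap: [0-0 ALLOC][1-28 FREE]
Op 2: b = malloc(5) -> b = 1; heap: [0-0 ALLOC][1-5 ALLOC][6-28 FREE]
Op 3: b = realloc(b, 10) -> b = 1; heap: [0-0 ALLOC][1-10 ALLOC][11-28 FREE]
Op 4: b = realloc(b, 14) -> b = 1; heap: [0-0 ALLOC][1-14 ALLOC][15-28 FREE]
malloc(1): first-fit scan over [0-0 ALLOC][1-14 ALLOC][15-28 FREE] -> 15

Answer: 15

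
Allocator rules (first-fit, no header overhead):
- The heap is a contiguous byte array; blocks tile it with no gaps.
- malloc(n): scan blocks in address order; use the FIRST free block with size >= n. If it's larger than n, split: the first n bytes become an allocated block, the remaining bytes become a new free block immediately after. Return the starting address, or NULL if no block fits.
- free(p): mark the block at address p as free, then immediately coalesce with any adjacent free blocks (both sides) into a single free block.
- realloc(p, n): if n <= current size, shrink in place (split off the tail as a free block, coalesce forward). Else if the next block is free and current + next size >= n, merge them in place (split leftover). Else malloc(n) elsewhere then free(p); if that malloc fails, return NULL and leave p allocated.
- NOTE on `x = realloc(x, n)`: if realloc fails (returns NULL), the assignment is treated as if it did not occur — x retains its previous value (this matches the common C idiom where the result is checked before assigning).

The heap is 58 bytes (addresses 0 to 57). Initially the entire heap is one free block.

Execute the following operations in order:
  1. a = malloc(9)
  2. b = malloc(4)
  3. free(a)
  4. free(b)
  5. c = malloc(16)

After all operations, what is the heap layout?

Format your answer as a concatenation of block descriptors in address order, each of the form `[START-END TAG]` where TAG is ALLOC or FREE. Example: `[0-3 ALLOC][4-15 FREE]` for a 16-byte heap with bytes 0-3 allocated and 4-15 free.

Answer: [0-15 ALLOC][16-57 FREE]

Derivation:
Op 1: a = malloc(9) -> a = 0; heap: [0-8 ALLOC][9-57 FREE]
Op 2: b = malloc(4) -> b = 9; heap: [0-8 ALLOC][9-12 ALLOC][13-57 FREE]
Op 3: free(a) -> (freed a); heap: [0-8 FREE][9-12 ALLOC][13-57 FREE]
Op 4: free(b) -> (freed b); heap: [0-57 FREE]
Op 5: c = malloc(16) -> c = 0; heap: [0-15 ALLOC][16-57 FREE]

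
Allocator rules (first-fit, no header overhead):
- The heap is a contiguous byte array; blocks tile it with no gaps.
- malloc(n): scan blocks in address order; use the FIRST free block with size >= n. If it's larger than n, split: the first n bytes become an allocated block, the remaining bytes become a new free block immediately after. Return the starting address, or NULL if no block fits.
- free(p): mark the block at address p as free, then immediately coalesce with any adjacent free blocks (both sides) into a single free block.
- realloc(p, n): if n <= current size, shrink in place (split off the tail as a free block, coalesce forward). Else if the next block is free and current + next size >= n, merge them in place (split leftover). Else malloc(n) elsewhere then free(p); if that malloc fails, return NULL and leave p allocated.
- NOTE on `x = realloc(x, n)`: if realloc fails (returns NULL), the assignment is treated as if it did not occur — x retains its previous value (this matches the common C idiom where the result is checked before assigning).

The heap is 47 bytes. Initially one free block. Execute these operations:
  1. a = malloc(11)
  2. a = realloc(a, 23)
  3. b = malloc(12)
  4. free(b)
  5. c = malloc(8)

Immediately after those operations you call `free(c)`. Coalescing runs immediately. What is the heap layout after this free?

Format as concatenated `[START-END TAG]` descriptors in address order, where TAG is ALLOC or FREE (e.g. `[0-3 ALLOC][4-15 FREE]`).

Answer: [0-22 ALLOC][23-46 FREE]

Derivation:
Op 1: a = malloc(11) -> a = 0; heap: [0-10 ALLOC][11-46 FREE]
Op 2: a = realloc(a, 23) -> a = 0; heap: [0-22 ALLOC][23-46 FREE]
Op 3: b = malloc(12) -> b = 23; heap: [0-22 ALLOC][23-34 ALLOC][35-46 FREE]
Op 4: free(b) -> (freed b); heap: [0-22 ALLOC][23-46 FREE]
Op 5: c = malloc(8) -> c = 23; heap: [0-22 ALLOC][23-30 ALLOC][31-46 FREE]
free(c): c = 23 -> block [23-30 ALLOC]; mark free, coalesce with adjacent free neighbors -> [0-22 ALLOC][23-46 FREE]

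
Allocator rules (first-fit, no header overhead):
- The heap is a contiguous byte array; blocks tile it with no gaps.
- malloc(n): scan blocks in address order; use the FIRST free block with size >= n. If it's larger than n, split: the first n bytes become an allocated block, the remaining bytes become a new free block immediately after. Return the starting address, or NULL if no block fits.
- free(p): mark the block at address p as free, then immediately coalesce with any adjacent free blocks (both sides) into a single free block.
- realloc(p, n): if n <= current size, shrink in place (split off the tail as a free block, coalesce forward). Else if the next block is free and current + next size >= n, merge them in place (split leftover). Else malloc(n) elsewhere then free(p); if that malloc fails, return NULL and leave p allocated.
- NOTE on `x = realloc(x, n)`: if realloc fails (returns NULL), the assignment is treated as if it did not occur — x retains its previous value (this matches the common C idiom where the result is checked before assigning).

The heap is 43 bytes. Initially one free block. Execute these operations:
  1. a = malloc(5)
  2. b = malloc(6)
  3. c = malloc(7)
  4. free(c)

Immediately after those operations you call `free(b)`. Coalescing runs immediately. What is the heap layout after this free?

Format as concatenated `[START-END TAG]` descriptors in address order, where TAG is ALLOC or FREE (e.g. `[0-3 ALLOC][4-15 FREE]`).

Answer: [0-4 ALLOC][5-42 FREE]

Derivation:
Op 1: a = malloc(5) -> a = 0; heap: [0-4 ALLOC][5-42 FREE]
Op 2: b = malloc(6) -> b = 5; heap: [0-4 ALLOC][5-10 ALLOC][11-42 FREE]
Op 3: c = malloc(7) -> c = 11; heap: [0-4 ALLOC][5-10 ALLOC][11-17 ALLOC][18-42 FREE]
Op 4: free(c) -> (freed c); heap: [0-4 ALLOC][5-10 ALLOC][11-42 FREE]
free(b): b = 5 -> block [5-10 ALLOC]; mark free, coalesce with adjacent free neighbors -> [0-4 ALLOC][5-42 FREE]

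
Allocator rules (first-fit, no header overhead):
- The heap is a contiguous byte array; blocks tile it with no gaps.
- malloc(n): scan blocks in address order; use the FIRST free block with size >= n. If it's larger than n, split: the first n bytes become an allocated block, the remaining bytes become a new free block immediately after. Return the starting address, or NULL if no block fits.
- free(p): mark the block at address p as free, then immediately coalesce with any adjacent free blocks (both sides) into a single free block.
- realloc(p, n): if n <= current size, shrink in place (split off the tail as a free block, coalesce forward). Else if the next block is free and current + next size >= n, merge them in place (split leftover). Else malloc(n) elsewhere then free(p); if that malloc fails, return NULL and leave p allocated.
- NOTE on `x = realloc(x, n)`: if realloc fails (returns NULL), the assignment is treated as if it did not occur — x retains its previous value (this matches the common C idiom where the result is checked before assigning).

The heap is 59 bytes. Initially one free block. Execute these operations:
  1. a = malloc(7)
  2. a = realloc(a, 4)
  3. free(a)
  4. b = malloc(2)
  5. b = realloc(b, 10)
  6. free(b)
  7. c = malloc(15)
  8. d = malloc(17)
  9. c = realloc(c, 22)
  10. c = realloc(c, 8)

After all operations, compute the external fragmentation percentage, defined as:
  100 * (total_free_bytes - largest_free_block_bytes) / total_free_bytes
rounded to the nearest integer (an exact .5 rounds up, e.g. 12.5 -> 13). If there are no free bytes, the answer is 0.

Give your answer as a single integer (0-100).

Answer: 44

Derivation:
Op 1: a = malloc(7) -> a = 0; heap: [0-6 ALLOC][7-58 FREE]
Op 2: a = realloc(a, 4) -> a = 0; heap: [0-3 ALLOC][4-58 FREE]
Op 3: free(a) -> (freed a); heap: [0-58 FREE]
Op 4: b = malloc(2) -> b = 0; heap: [0-1 ALLOC][2-58 FREE]
Op 5: b = realloc(b, 10) -> b = 0; heap: [0-9 ALLOC][10-58 FREE]
Op 6: free(b) -> (freed b); heap: [0-58 FREE]
Op 7: c = malloc(15) -> c = 0; heap: [0-14 ALLOC][15-58 FREE]
Op 8: d = malloc(17) -> d = 15; heap: [0-14 ALLOC][15-31 ALLOC][32-58 FREE]
Op 9: c = realloc(c, 22) -> c = 32; heap: [0-14 FREE][15-31 ALLOC][32-53 ALLOC][54-58 FREE]
Op 10: c = realloc(c, 8) -> c = 32; heap: [0-14 FREE][15-31 ALLOC][32-39 ALLOC][40-58 FREE]
Free blocks: [15 19] total_free=34 largest=19 -> 100*(34-19)/34 = 1500/34 ≈ 44.118 -> rounds to 44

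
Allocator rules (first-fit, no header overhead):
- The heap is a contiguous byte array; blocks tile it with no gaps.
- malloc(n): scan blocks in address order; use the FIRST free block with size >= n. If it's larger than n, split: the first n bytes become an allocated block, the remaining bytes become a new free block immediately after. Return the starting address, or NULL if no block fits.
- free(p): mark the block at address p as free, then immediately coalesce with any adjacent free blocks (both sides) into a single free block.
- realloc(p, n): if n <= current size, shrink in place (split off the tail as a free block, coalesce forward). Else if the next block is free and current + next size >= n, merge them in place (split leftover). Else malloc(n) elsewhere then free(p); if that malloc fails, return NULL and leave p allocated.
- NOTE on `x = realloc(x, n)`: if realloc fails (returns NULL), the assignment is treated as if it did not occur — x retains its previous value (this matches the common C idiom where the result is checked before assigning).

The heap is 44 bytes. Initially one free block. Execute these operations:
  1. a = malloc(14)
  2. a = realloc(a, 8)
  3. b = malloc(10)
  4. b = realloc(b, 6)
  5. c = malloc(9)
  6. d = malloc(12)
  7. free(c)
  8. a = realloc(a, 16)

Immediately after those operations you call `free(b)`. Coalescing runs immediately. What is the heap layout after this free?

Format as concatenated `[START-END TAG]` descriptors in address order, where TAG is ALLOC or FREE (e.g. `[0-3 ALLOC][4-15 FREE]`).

Answer: [0-7 ALLOC][8-22 FREE][23-34 ALLOC][35-43 FREE]

Derivation:
Op 1: a = malloc(14) -> a = 0; heap: [0-13 ALLOC][14-43 FREE]
Op 2: a = realloc(a, 8) -> a = 0; heap: [0-7 ALLOC][8-43 FREE]
Op 3: b = malloc(10) -> b = 8; heap: [0-7 ALLOC][8-17 ALLOC][18-43 FREE]
Op 4: b = realloc(b, 6) -> b = 8; heap: [0-7 ALLOC][8-13 ALLOC][14-43 FREE]
Op 5: c = malloc(9) -> c = 14; heap: [0-7 ALLOC][8-13 ALLOC][14-22 ALLOC][23-43 FREE]
Op 6: d = malloc(12) -> d = 23; heap: [0-7 ALLOC][8-13 ALLOC][14-22 ALLOC][23-34 ALLOC][35-43 FREE]
Op 7: free(c) -> (freed c); heap: [0-7 ALLOC][8-13 ALLOC][14-22 FREE][23-34 ALLOC][35-43 FREE]
Op 8: a = realloc(a, 16) -> NULL (a unchanged); heap: [0-7 ALLOC][8-13 ALLOC][14-22 FREE][23-34 ALLOC][35-43 FREE]
free(b): b = 8 -> block [8-13 ALLOC]; mark free, coalesce with adjacent free neighbors -> [0-7 ALLOC][8-22 FREE][23-34 ALLOC][35-43 FREE]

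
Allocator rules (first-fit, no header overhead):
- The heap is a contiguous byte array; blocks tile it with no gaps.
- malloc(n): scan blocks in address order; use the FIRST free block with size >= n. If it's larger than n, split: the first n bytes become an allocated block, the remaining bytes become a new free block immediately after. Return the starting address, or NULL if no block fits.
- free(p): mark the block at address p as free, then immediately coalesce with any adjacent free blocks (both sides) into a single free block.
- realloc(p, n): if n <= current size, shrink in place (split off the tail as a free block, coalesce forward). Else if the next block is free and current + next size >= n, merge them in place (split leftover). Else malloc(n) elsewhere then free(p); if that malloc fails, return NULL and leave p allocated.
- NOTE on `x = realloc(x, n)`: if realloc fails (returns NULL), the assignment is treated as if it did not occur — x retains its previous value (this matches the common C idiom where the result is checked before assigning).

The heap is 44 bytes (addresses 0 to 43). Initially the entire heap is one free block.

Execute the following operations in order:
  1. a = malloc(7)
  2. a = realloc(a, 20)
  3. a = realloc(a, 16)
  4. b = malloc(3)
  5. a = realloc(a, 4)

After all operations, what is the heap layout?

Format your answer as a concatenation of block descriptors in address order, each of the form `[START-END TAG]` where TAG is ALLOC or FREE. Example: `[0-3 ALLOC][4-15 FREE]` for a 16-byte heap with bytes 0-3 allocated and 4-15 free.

Op 1: a = malloc(7) -> a = 0; heap: [0-6 ALLOC][7-43 FREE]
Op 2: a = realloc(a, 20) -> a = 0; heap: [0-19 ALLOC][20-43 FREE]
Op 3: a = realloc(a, 16) -> a = 0; heap: [0-15 ALLOC][16-43 FREE]
Op 4: b = malloc(3) -> b = 16; heap: [0-15 ALLOC][16-18 ALLOC][19-43 FREE]
Op 5: a = realloc(a, 4) -> a = 0; heap: [0-3 ALLOC][4-15 FREE][16-18 ALLOC][19-43 FREE]

Answer: [0-3 ALLOC][4-15 FREE][16-18 ALLOC][19-43 FREE]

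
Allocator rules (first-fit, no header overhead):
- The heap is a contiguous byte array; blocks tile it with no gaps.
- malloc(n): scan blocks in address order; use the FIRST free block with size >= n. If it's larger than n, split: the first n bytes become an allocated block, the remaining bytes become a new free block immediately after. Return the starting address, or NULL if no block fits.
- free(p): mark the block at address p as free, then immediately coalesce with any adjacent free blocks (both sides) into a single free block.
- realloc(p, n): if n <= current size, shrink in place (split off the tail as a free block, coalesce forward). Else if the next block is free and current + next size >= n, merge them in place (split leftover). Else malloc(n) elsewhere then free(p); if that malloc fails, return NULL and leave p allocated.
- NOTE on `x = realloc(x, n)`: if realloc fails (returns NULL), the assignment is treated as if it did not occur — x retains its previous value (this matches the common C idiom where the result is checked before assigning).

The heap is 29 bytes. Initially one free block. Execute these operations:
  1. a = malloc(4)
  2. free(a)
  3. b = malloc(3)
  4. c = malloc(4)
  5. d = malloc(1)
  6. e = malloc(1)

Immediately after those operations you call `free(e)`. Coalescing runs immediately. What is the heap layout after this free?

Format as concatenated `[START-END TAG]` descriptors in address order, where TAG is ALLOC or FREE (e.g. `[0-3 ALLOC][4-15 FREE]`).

Op 1: a = malloc(4) -> a = 0; heap: [0-3 ALLOC][4-28 FREE]
Op 2: free(a) -> (freed a); heap: [0-28 FREE]
Op 3: b = malloc(3) -> b = 0; heap: [0-2 ALLOC][3-28 FREE]
Op 4: c = malloc(4) -> c = 3; heap: [0-2 ALLOC][3-6 ALLOC][7-28 FREE]
Op 5: d = malloc(1) -> d = 7; heap: [0-2 ALLOC][3-6 ALLOC][7-7 ALLOC][8-28 FREE]
Op 6: e = malloc(1) -> e = 8; heap: [0-2 ALLOC][3-6 ALLOC][7-7 ALLOC][8-8 ALLOC][9-28 FREE]
free(e): e = 8 -> block [8-8 ALLOC]; mark free, coalesce with adjacent free neighbors -> [0-2 ALLOC][3-6 ALLOC][7-7 ALLOC][8-28 FREE]

Answer: [0-2 ALLOC][3-6 ALLOC][7-7 ALLOC][8-28 FREE]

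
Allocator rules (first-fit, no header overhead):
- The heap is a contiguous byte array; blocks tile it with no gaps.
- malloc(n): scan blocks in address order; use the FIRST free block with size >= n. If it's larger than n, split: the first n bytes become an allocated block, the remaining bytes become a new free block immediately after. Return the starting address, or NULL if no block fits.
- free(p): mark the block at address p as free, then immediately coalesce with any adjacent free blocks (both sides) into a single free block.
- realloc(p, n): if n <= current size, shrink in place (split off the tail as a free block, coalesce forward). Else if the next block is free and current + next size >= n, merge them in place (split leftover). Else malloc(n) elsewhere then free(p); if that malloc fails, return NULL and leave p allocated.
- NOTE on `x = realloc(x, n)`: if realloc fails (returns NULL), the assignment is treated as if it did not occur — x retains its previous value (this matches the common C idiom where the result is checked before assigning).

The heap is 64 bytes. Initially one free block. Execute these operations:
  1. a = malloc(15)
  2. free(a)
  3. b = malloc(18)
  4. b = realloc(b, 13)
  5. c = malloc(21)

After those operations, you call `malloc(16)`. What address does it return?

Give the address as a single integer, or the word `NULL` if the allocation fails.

Answer: 34

Derivation:
Op 1: a = malloc(15) -> a = 0; heap: [0-14 ALLOC][15-63 FREE]
Op 2: free(a) -> (freed a); heap: [0-63 FREE]
Op 3: b = malloc(18) -> b = 0; heap: [0-17 ALLOC][18-63 FREE]
Op 4: b = realloc(b, 13) -> b = 0; heap: [0-12 ALLOC][13-63 FREE]
Op 5: c = malloc(21) -> c = 13; heap: [0-12 ALLOC][13-33 ALLOC][34-63 FREE]
malloc(16): first-fit scan over [0-12 ALLOC][13-33 ALLOC][34-63 FREE] -> 34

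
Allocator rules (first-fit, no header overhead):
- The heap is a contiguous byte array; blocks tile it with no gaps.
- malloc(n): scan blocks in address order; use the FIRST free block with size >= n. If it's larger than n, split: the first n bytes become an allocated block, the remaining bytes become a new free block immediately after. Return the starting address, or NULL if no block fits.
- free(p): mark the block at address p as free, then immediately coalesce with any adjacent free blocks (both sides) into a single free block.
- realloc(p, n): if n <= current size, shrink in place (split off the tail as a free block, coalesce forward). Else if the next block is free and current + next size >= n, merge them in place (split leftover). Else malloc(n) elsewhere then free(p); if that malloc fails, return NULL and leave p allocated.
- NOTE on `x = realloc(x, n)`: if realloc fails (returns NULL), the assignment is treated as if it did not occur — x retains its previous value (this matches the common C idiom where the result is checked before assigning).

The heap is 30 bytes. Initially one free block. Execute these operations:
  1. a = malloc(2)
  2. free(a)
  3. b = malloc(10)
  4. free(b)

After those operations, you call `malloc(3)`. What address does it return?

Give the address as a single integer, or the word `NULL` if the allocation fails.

Op 1: a = malloc(2) -> a = 0; heap: [0-1 ALLOC][2-29 FREE]
Op 2: free(a) -> (freed a); heap: [0-29 FREE]
Op 3: b = malloc(10) -> b = 0; heap: [0-9 ALLOC][10-29 FREE]
Op 4: free(b) -> (freed b); heap: [0-29 FREE]
malloc(3): first-fit scan over [0-29 FREE] -> 0

Answer: 0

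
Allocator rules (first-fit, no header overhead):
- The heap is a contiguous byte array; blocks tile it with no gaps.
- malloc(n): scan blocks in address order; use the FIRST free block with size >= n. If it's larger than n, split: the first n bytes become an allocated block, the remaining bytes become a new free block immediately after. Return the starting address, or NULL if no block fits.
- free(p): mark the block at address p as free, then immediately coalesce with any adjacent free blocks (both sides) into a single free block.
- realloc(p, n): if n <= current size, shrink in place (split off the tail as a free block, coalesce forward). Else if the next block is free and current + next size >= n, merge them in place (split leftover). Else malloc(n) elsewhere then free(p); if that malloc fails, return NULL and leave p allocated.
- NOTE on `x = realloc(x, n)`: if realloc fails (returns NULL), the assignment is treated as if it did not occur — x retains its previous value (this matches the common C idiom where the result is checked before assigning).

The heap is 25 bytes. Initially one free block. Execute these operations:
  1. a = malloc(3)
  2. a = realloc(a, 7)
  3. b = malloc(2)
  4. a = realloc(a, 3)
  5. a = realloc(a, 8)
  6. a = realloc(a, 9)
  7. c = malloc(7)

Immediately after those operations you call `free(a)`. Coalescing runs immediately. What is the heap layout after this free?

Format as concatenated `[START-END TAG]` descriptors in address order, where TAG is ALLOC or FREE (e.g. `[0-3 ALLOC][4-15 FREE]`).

Op 1: a = malloc(3) -> a = 0; heap: [0-2 ALLOC][3-24 FREE]
Op 2: a = realloc(a, 7) -> a = 0; heap: [0-6 ALLOC][7-24 FREE]
Op 3: b = malloc(2) -> b = 7; heap: [0-6 ALLOC][7-8 ALLOC][9-24 FREE]
Op 4: a = realloc(a, 3) -> a = 0; heap: [0-2 ALLOC][3-6 FREE][7-8 ALLOC][9-24 FREE]
Op 5: a = realloc(a, 8) -> a = 9; heap: [0-6 FREE][7-8 ALLOC][9-16 ALLOC][17-24 FREE]
Op 6: a = realloc(a, 9) -> a = 9; heap: [0-6 FREE][7-8 ALLOC][9-17 ALLOC][18-24 FREE]
Op 7: c = malloc(7) -> c = 0; heap: [0-6 ALLOC][7-8 ALLOC][9-17 ALLOC][18-24 FREE]
free(a): a = 9 -> block [9-17 ALLOC]; mark free, coalesce with adjacent free neighbors -> [0-6 ALLOC][7-8 ALLOC][9-24 FREE]

Answer: [0-6 ALLOC][7-8 ALLOC][9-24 FREE]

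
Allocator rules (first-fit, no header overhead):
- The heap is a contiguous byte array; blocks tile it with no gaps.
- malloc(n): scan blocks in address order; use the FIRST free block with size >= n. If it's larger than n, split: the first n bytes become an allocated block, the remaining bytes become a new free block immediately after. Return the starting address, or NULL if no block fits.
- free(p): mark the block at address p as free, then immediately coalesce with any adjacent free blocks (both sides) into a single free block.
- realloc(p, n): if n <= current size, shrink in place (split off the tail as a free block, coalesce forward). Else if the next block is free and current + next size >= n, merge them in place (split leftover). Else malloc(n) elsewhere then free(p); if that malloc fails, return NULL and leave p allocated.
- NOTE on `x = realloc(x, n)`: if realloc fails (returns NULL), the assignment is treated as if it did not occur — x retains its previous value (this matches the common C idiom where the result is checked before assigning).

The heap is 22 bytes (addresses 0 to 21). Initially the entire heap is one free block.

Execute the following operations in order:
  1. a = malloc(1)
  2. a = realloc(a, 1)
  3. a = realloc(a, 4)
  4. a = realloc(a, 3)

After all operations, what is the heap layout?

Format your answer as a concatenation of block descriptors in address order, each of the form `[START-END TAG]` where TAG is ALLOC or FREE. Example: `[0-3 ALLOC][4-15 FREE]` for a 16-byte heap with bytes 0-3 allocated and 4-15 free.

Op 1: a = malloc(1) -> a = 0; heap: [0-0 ALLOC][1-21 FREE]
Op 2: a = realloc(a, 1) -> a = 0; heap: [0-0 ALLOC][1-21 FREE]
Op 3: a = realloc(a, 4) -> a = 0; heap: [0-3 ALLOC][4-21 FREE]
Op 4: a = realloc(a, 3) -> a = 0; heap: [0-2 ALLOC][3-21 FREE]

Answer: [0-2 ALLOC][3-21 FREE]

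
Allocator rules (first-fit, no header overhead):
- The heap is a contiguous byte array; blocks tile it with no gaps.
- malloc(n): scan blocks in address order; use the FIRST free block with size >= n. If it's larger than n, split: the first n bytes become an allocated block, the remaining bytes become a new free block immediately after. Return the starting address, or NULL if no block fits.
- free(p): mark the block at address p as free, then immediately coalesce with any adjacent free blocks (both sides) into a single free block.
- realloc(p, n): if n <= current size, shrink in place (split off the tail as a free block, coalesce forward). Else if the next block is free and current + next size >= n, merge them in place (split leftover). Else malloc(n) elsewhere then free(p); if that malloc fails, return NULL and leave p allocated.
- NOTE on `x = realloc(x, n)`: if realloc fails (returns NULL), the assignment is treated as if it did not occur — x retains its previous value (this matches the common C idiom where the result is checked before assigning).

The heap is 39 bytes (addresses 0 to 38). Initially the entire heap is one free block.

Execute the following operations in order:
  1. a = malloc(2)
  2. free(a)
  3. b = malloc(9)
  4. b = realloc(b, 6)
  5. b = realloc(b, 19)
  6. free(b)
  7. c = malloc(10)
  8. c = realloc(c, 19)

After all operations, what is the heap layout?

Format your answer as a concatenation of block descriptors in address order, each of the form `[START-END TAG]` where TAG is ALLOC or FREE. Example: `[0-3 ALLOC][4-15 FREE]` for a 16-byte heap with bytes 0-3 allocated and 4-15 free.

Answer: [0-18 ALLOC][19-38 FREE]

Derivation:
Op 1: a = malloc(2) -> a = 0; heap: [0-1 ALLOC][2-38 FREE]
Op 2: free(a) -> (freed a); heap: [0-38 FREE]
Op 3: b = malloc(9) -> b = 0; heap: [0-8 ALLOC][9-38 FREE]
Op 4: b = realloc(b, 6) -> b = 0; heap: [0-5 ALLOC][6-38 FREE]
Op 5: b = realloc(b, 19) -> b = 0; heap: [0-18 ALLOC][19-38 FREE]
Op 6: free(b) -> (freed b); heap: [0-38 FREE]
Op 7: c = malloc(10) -> c = 0; heap: [0-9 ALLOC][10-38 FREE]
Op 8: c = realloc(c, 19) -> c = 0; heap: [0-18 ALLOC][19-38 FREE]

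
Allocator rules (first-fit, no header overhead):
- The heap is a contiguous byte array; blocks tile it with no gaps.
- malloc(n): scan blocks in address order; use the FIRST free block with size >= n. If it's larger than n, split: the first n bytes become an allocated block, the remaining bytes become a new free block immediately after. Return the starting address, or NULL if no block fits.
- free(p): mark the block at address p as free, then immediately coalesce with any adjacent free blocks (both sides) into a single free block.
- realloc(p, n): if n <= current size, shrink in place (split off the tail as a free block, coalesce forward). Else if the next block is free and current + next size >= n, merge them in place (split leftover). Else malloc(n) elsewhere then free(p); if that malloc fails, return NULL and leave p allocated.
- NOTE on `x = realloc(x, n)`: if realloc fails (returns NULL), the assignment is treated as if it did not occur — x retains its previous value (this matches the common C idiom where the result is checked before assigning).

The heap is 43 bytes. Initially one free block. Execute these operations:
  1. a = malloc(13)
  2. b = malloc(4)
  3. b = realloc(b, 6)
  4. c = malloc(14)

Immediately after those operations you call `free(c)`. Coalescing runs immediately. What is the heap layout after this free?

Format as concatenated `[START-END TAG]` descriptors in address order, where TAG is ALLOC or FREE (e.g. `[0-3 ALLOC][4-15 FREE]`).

Op 1: a = malloc(13) -> a = 0; heap: [0-12 ALLOC][13-42 FREE]
Op 2: b = malloc(4) -> b = 13; heap: [0-12 ALLOC][13-16 ALLOC][17-42 FREE]
Op 3: b = realloc(b, 6) -> b = 13; heap: [0-12 ALLOC][13-18 ALLOC][19-42 FREE]
Op 4: c = malloc(14) -> c = 19; heap: [0-12 ALLOC][13-18 ALLOC][19-32 ALLOC][33-42 FREE]
free(c): c = 19 -> block [19-32 ALLOC]; mark free, coalesce with adjacent free neighbors -> [0-12 ALLOC][13-18 ALLOC][19-42 FREE]

Answer: [0-12 ALLOC][13-18 ALLOC][19-42 FREE]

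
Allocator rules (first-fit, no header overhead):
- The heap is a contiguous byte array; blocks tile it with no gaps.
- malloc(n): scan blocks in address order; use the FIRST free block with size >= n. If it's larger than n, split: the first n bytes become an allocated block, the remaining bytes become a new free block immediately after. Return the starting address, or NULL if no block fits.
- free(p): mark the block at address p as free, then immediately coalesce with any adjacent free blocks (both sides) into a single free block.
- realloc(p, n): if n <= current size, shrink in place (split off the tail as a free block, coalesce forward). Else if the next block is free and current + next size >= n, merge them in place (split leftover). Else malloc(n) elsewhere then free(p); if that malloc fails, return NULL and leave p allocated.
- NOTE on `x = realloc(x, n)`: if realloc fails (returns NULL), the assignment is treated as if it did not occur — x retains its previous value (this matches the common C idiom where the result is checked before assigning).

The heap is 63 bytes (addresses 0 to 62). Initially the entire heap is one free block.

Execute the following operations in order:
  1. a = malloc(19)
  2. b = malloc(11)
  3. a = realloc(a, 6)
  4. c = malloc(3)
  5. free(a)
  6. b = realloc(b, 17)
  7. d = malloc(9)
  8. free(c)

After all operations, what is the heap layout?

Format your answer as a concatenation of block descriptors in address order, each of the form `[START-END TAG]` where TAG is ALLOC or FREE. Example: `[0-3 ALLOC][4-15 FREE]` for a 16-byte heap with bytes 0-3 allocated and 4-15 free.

Op 1: a = malloc(19) -> a = 0; heap: [0-18 ALLOC][19-62 FREE]
Op 2: b = malloc(11) -> b = 19; heap: [0-18 ALLOC][19-29 ALLOC][30-62 FREE]
Op 3: a = realloc(a, 6) -> a = 0; heap: [0-5 ALLOC][6-18 FREE][19-29 ALLOC][30-62 FREE]
Op 4: c = malloc(3) -> c = 6; heap: [0-5 ALLOC][6-8 ALLOC][9-18 FREE][19-29 ALLOC][30-62 FREE]
Op 5: free(a) -> (freed a); heap: [0-5 FREE][6-8 ALLOC][9-18 FREE][19-29 ALLOC][30-62 FREE]
Op 6: b = realloc(b, 17) -> b = 19; heap: [0-5 FREE][6-8 ALLOC][9-18 FREE][19-35 ALLOC][36-62 FREE]
Op 7: d = malloc(9) -> d = 9; heap: [0-5 FREE][6-8 ALLOC][9-17 ALLOC][18-18 FREE][19-35 ALLOC][36-62 FREE]
Op 8: free(c) -> (freed c); heap: [0-8 FREE][9-17 ALLOC][18-18 FREE][19-35 ALLOC][36-62 FREE]

Answer: [0-8 FREE][9-17 ALLOC][18-18 FREE][19-35 ALLOC][36-62 FREE]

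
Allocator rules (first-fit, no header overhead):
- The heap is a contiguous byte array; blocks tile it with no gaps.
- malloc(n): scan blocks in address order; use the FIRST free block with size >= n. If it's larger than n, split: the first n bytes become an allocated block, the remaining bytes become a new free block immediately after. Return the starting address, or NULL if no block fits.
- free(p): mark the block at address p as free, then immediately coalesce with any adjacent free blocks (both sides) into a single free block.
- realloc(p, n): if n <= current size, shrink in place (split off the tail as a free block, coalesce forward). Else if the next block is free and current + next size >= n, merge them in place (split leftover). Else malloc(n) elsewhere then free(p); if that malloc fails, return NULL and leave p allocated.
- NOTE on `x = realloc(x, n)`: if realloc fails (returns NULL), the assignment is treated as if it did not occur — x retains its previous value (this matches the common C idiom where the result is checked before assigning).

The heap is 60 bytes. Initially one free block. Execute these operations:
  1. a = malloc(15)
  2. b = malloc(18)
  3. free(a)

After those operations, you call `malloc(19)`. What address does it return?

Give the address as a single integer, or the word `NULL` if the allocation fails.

Op 1: a = malloc(15) -> a = 0; heap: [0-14 ALLOC][15-59 FREE]
Op 2: b = malloc(18) -> b = 15; heap: [0-14 ALLOC][15-32 ALLOC][33-59 FREE]
Op 3: free(a) -> (freed a); heap: [0-14 FREE][15-32 ALLOC][33-59 FREE]
malloc(19): first-fit scan over [0-14 FREE][15-32 ALLOC][33-59 FREE] -> 33

Answer: 33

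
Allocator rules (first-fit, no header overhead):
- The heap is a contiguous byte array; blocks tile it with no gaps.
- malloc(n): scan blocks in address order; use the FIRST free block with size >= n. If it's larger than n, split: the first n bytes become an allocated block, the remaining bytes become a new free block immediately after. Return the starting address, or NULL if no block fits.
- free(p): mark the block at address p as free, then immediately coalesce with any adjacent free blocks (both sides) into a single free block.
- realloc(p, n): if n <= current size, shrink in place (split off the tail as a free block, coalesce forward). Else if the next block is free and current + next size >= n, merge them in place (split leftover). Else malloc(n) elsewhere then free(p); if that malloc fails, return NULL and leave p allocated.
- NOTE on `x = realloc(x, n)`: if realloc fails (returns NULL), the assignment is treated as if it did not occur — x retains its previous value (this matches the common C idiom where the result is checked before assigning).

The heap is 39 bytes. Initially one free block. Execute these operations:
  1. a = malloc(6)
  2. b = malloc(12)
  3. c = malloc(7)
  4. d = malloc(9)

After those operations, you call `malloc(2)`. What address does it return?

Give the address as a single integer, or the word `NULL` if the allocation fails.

Op 1: a = malloc(6) -> a = 0; heap: [0-5 ALLOC][6-38 FREE]
Op 2: b = malloc(12) -> b = 6; heap: [0-5 ALLOC][6-17 ALLOC][18-38 FREE]
Op 3: c = malloc(7) -> c = 18; heap: [0-5 ALLOC][6-17 ALLOC][18-24 ALLOC][25-38 FREE]
Op 4: d = malloc(9) -> d = 25; heap: [0-5 ALLOC][6-17 ALLOC][18-24 ALLOC][25-33 ALLOC][34-38 FREE]
malloc(2): first-fit scan over [0-5 ALLOC][6-17 ALLOC][18-24 ALLOC][25-33 ALLOC][34-38 FREE] -> 34

Answer: 34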